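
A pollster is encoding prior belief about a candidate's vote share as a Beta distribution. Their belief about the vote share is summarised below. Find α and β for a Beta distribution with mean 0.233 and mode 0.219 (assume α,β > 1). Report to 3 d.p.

Let s = α+β. Mean gives α = μs = 0.233s; mode gives (α−1)/(s−2) = 0.219.
Substituting: 0.233s − 1 = 0.219(s−2) = 0.219s − 0.438, so 0.014s = 0.562 and s = 40.1429.
Then α = 0.233×40.1429 = 9.353 and β = s−α = 30.790.

α = 9.353, β = 30.790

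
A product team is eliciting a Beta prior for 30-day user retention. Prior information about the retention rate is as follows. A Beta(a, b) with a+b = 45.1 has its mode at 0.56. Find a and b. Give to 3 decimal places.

a = 25.136, b = 19.964

For a,b>1 the mode is (a−1)/(a+b−2), so a = mode·(κ−2)+1 = 0.56×43.1+1 = 25.136.
And b = (1−mode)·(κ−2)+1 = 0.44×43.1+1 = 19.964.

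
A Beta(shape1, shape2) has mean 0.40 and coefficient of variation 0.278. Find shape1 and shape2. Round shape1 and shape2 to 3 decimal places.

shape1 = 7.364, shape2 = 11.045

σ = CV·μ = 0.278×0.40 = 0.11120, so σ² = 0.012365.
s+1 = μ(1−μ)/σ² = 0.2400/0.012365 = 19.4089, so s = shape1+shape2 = 18.4089.
shape1 = μs = 7.364, shape2 = (1−μ)s = 11.045.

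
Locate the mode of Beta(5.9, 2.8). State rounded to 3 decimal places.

With α,β > 1, mode = (α−1)/(α+β−2) = 4.9/6.7 = 0.731.

0.731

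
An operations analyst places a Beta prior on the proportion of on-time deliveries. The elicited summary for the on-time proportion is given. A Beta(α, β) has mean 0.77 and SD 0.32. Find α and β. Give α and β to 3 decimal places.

α = 0.562, β = 0.168

First σ² = 0.1024. Setting α = μn, β = (1−μ)n with n = α+β,
μ(1−μ)/(n+1) = 0.1024 ⇒ n+1 = 0.1771/0.1024 = 1.7295 ⇒ n = 0.7295.
Hence α = 0.77×0.7295 = 0.562, β = 0.23×0.7295 = 0.168.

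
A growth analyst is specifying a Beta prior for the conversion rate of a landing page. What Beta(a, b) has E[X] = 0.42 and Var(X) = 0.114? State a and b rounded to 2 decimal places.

a = 0.48, b = 0.66

Let s = a+b. The Beta variance is μ(1−μ)/(s+1).
So s+1 = μ(1−μ)/σ² = (0.42×0.58)/0.114 = 0.2436/0.114 = 2.1368, giving s = 1.1368.
Then a = μs = 0.42×1.1368 = 0.48 and b = (1−μ)s = 0.58×1.1368 = 0.66.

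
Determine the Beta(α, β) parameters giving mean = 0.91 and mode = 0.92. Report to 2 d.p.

α = 76.44, β = 7.56

With s = α+β: μ = α/s and mode = (α−1)/(s−2). Eliminating α = μs,
μs − 1 = m(s−2) ⇒ s(μ−m) = 1−2m ⇒ s = -0.84/-0.01 = 84.0000.
So α = μs = 76.44, β = (1−μ)s = 7.56.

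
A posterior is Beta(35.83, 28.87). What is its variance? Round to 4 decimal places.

Var = αβ/[(α+β)²(α+β+1)] = (35.83×28.87)/(64.70²×65.70) = 1034.4121/275026.113000 = 0.0038.

0.0038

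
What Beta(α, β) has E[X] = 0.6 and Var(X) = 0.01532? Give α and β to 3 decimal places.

Let s = α+β. The Beta variance is μ(1−μ)/(s+1).
So s+1 = μ(1−μ)/σ² = (0.6×0.4)/0.01532 = 0.24/0.01532 = 15.6658, giving s = 14.6658.
Then α = μs = 0.6×14.6658 = 8.799 and β = (1−μ)s = 0.4×14.6658 = 5.866.

α = 8.799, β = 5.866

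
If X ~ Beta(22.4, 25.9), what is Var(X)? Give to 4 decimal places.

α+β = 48.3 and αβ = 580.16, so Var = αβ/[(α+β)²(α+β+1)] = 580.16/115011.477 = 0.0050.

0.0050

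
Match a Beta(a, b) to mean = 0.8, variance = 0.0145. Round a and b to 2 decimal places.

a = 8.03, b = 2.01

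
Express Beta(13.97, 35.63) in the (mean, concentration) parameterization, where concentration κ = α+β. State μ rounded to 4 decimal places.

κ = α+β = 13.97+35.63 = 49.60; μ = α/κ = 13.97/49.60 = 0.2817.

μ = 0.2817, κ = 49.60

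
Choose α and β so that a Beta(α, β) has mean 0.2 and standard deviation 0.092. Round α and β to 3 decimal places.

α = 3.581, β = 14.323

First σ² = 0.008464. Setting α = μn, β = (1−μ)n with n = α+β,
μ(1−μ)/(n+1) = 0.008464 ⇒ n+1 = 0.16/0.008464 = 18.9036 ⇒ n = 17.9036.
Hence α = 0.2×17.9036 = 3.581, β = 0.8×17.9036 = 14.323.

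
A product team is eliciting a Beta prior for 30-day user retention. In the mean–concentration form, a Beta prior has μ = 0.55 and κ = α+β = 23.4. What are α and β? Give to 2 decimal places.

α = 12.87, β = 10.53

Split κ in proportion μ : (1−μ): α = 0.55·23.4 = 12.87, β = 23.4 − 12.87 = 10.53.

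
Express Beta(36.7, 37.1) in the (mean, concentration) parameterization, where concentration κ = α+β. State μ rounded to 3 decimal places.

κ = α+β = 36.7+37.1 = 73.8; μ = α/κ = 36.7/73.8 = 0.497.

μ = 0.497, κ = 73.8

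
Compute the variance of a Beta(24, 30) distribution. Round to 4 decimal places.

0.0045

μ = 24/54 = 0.444444; Var = μ(1−μ)/(α+β+1) = 0.2469136/55 = 0.0045.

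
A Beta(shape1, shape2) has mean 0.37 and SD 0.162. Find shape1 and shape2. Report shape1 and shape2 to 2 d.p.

shape1 = 2.92, shape2 = 4.97

σ² = 0.162² = 0.026244.
With s = shape1+shape2, Var = μ(1−μ)/(s+1), so s+1 = (0.37×0.63)/0.026244 = 8.8820 and s = 7.8820.
shape1 = μs = 2.92, shape2 = (1−μ)s = 4.97.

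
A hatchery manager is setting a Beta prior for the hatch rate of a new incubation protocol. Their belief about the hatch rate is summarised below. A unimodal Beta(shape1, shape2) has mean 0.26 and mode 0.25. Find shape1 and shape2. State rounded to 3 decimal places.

shape1 = 13.000, shape2 = 37.000

With s = shape1+shape2: μ = shape1/s and mode = (shape1−1)/(s−2). Eliminating shape1 = μs,
μs − 1 = m(s−2) ⇒ s(μ−m) = 1−2m ⇒ s = 0.50/0.01 = 50.0000.
So shape1 = μs = 13.000, shape2 = (1−μ)s = 37.000.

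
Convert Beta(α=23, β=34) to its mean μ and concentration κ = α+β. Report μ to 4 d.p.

μ = 0.4035, κ = 57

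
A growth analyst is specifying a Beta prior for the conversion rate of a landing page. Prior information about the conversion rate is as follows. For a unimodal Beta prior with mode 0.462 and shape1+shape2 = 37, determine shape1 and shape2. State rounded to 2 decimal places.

shape1 = 17.17, shape2 = 19.83

Mode = (shape1−1)/(κ−2) with κ = shape1+shape2, so shape1−1 = 0.462·35 = 16.17.
shape1 = 17.17; shape2 = κ − shape1 = 19.83.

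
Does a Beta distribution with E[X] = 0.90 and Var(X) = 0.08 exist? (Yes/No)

Yes

The Beta variance bound is σ² < μ(1−μ).
Here μ(1−μ) = 0.90×0.10 = 0.0900, and 0.08 < 0.0900.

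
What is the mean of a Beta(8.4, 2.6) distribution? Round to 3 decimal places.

0.764

E[X] = α/(α+β) = 8.4/11.0 = 0.764.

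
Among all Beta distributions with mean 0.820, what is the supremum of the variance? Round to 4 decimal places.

0.1476

Var = μ(1−μ)/(α+β+1), which approaches μ(1−μ) as α+β → 0.
So the supremum is μ(1−μ) = 0.820×0.180 = 0.1476.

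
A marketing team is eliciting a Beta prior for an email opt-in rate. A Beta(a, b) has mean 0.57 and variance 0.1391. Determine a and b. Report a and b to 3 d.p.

a = 0.434, b = 0.328

Write ν = a+b; then a = μν and Var = μ(1−μ)/(ν+1).
ν = μ(1−μ)/Var − 1 = 0.2451/0.1391 − 1 = 0.7620.
a = 0.57·0.7620 = 0.434, b = 0.43·0.7620 = 0.328.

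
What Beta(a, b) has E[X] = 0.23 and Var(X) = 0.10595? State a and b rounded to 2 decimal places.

a = 0.15, b = 0.52

By moment matching, a+b = μ(1−μ)/σ² − 1 = (0.23·0.77)/0.10595 − 1 = 1.6715 − 1 = 0.6715.
Since a/(a+b) = μ, a = 0.23·0.6715 = 0.15 and b = 0.77·0.6715 = 0.52.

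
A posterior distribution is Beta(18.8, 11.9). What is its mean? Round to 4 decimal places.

E[X] = α/(α+β) = 18.8/30.7 = 0.6124.

0.6124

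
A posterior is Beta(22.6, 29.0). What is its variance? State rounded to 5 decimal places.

α+β = 51.6 and αβ = 655.40, so Var = αβ/[(α+β)²(α+β+1)] = 655.40/140050.656 = 0.00468.

0.00468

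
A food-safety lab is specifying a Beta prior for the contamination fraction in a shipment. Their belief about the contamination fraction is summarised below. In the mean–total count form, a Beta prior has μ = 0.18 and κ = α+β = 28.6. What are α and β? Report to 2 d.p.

α = μκ = 0.18×28.6 = 5.15 and β = (1−μ)κ = 0.82×28.6 = 23.45.

α = 5.15, β = 23.45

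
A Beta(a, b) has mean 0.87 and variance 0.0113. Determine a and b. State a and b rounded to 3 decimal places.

a = 7.838, b = 1.171

Let s = a+b. The Beta variance is μ(1−μ)/(s+1).
So s+1 = μ(1−μ)/σ² = (0.87×0.13)/0.0113 = 0.1131/0.0113 = 10.0088, giving s = 9.0088.
Then a = μs = 0.87×9.0088 = 7.838 and b = (1−μ)s = 0.13×9.0088 = 1.171.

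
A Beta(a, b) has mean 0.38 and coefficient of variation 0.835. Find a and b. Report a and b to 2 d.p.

Var = (CV·μ)² = (0.835×0.38)² = 0.100679.
a+b = μ(1−μ)/Var − 1 = 0.2356/0.100679 − 1 = 1.3401.
Thus a = 0.38·1.3401 = 0.51 and b = 0.62·1.3401 = 0.83.

a = 0.51, b = 0.83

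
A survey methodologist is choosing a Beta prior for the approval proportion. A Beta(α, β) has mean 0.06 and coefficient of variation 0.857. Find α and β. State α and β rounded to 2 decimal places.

α = 1.22, β = 19.11

σ = CV·μ = 0.857×0.06 = 0.05142, so σ² = 0.002644.
s+1 = μ(1−μ)/σ² = 0.0564/0.002644 = 21.3312, so s = α+β = 20.3312.
α = μs = 1.22, β = (1−μ)s = 19.11.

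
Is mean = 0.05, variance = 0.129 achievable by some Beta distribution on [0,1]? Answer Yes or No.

No

A Beta with mean μ has variance μ(1−μ)/(α+β+1) < μ(1−μ).
Here μ(1−μ) = 0.05×0.95 = 0.0475, and 0.129 ≥ 0.0475.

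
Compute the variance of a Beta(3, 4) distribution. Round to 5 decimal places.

μ = 3/7 = 0.428571; Var = μ(1−μ)/(α+β+1) = 0.2448980/8 = 0.03061.

0.03061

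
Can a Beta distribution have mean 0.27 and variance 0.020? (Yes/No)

Yes

For any Beta, Var(X) < E[X]·(1−E[X]).
Here μ(1−μ) = 0.27×0.73 = 0.1971, and 0.020 < 0.1971.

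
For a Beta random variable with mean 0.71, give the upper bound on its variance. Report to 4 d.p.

Var = μ(1−μ)/(α+β+1), which approaches μ(1−μ) as α+β → 0.
So the supremum is μ(1−μ) = 0.71×0.29 = 0.2059.

0.2059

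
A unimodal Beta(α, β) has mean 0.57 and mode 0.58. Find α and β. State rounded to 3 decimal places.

α = 9.120, β = 6.880

With s = α+β: μ = α/s and mode = (α−1)/(s−2). Eliminating α = μs,
μs − 1 = m(s−2) ⇒ s(μ−m) = 1−2m ⇒ s = -0.16/-0.01 = 16.0000.
So α = μs = 9.120, β = (1−μ)s = 6.880.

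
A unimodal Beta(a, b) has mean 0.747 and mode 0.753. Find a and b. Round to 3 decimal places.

a = 62.997, b = 21.336

With s = a+b: μ = a/s and mode = (a−1)/(s−2). Eliminating a = μs,
μs − 1 = m(s−2) ⇒ s(μ−m) = 1−2m ⇒ s = -0.506/-0.006 = 84.3333.
So a = μs = 62.997, b = (1−μ)s = 21.336.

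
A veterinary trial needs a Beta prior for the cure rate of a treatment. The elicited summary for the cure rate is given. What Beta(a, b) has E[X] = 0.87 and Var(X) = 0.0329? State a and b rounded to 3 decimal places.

By moment matching, a+b = μ(1−μ)/σ² − 1 = (0.87·0.13)/0.0329 − 1 = 3.4377 − 1 = 2.4377.
Since a/(a+b) = μ, a = 0.87·2.4377 = 2.121 and b = 0.13·2.4377 = 0.317.

a = 2.121, b = 0.317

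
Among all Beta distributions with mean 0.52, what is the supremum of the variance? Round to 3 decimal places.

Var = μ(1−μ)/(α+β+1), which approaches μ(1−μ) as α+β → 0.
So the supremum is μ(1−μ) = 0.52×0.48 = 0.250.

0.250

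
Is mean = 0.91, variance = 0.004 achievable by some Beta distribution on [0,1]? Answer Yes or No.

For any Beta, Var(X) < E[X]·(1−E[X]).
Here μ(1−μ) = 0.91×0.09 = 0.0819, and 0.004 < 0.0819.

Yes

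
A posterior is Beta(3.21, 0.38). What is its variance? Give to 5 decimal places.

Var = αβ/[(α+β)²(α+β+1)] = (3.21×0.38)/(3.59²×4.59) = 1.2198/59.156379 = 0.02062.

0.02062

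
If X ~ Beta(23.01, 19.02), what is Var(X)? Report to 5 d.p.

μ = 23.01/42.03 = 0.547466; Var = μ(1−μ)/(α+β+1) = 0.2477470/43.03 = 0.00576.

0.00576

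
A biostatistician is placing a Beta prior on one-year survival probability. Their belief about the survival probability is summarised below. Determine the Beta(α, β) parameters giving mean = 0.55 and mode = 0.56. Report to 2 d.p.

Let s = α+β. Mean gives α = μs = 0.55s; mode gives (α−1)/(s−2) = 0.56.
Substituting: 0.55s − 1 = 0.56(s−2) = 0.56s − 1.12, so -0.01s = -0.12 and s = 12.0000.
Then α = 0.55×12.0000 = 6.60 and β = s−α = 5.40.

α = 6.60, β = 5.40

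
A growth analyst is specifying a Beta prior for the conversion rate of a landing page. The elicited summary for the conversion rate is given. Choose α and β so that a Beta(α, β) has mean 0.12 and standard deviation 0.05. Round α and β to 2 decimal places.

α = 4.95, β = 36.29

Variance = 0.05² = 0.0025. The moment-matching identity α+β = μ(1−μ)/Var − 1 gives
α+β = 0.1056/0.0025 − 1 = 41.2400, so α = μ·41.2400 = 4.95 and β = (1−μ)·41.2400 = 36.29.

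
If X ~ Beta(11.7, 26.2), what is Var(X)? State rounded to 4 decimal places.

α+β = 37.9 and αβ = 306.54, so Var = αβ/[(α+β)²(α+β+1)] = 306.54/55876.349 = 0.0055.

0.0055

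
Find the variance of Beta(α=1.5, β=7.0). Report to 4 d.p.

0.0153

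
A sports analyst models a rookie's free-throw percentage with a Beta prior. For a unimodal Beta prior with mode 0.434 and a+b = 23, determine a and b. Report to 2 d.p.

For a,b>1 the mode is (a−1)/(a+b−2), so a = mode·(κ−2)+1 = 0.434×21+1 = 10.11.
And b = (1−mode)·(κ−2)+1 = 0.566×21+1 = 12.89.

a = 10.11, b = 12.89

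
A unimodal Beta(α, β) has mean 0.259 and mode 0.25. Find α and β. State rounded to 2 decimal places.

α = 14.39, β = 41.17

Let s = α+β. Mean gives α = μs = 0.259s; mode gives (α−1)/(s−2) = 0.25.
Substituting: 0.259s − 1 = 0.25(s−2) = 0.25s − 0.50, so 0.009s = 0.50 and s = 55.5556.
Then α = 0.259×55.5556 = 14.39 and β = s−α = 41.17.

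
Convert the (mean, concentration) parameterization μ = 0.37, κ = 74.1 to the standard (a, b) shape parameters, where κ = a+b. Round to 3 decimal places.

a = 27.417, b = 46.683

a = μκ = 0.37×74.1 = 27.417 and b = (1−μ)κ = 0.63×74.1 = 46.683.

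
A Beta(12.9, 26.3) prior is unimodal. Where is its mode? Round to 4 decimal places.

0.3199

With α,β > 1, mode = (α−1)/(α+β−2) = 11.9/37.2 = 0.3199.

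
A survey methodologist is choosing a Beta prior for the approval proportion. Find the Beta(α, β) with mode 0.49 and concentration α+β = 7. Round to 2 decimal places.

α = 3.45, β = 3.55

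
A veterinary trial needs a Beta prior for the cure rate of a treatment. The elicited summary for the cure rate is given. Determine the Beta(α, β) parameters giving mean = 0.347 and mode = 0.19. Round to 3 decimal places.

With s = α+β: μ = α/s and mode = (α−1)/(s−2). Eliminating α = μs,
μs − 1 = m(s−2) ⇒ s(μ−m) = 1−2m ⇒ s = 0.62/0.157 = 3.9490.
So α = μs = 1.370, β = (1−μ)s = 2.579.

α = 1.370, β = 2.579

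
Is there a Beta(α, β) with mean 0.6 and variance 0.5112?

No

A Beta with mean μ has variance μ(1−μ)/(α+β+1) < μ(1−μ).
Here μ(1−μ) = 0.6×0.4 = 0.24, and 0.5112 ≥ 0.24.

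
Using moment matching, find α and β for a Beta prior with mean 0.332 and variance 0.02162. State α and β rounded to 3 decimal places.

α = 3.074, β = 6.184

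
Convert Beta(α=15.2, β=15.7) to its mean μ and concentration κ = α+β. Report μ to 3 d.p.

κ = α+β = 15.2+15.7 = 30.9; μ = α/κ = 15.2/30.9 = 0.492.

μ = 0.492, κ = 30.9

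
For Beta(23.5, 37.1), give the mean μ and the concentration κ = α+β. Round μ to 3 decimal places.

μ = 0.388, κ = 60.6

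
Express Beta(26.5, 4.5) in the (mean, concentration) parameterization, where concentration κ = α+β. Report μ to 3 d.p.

μ = 0.855, κ = 31.0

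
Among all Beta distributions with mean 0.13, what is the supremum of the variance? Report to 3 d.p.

Var = μ(1−μ)/(α+β+1), which approaches μ(1−μ) as α+β → 0.
So the supremum is μ(1−μ) = 0.13×0.87 = 0.113.

0.113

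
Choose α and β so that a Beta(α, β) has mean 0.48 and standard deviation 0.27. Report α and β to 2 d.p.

α = 1.16, β = 1.26

First σ² = 0.0729. Setting α = μn, β = (1−μ)n with n = α+β,
μ(1−μ)/(n+1) = 0.0729 ⇒ n+1 = 0.2496/0.0729 = 3.4239 ⇒ n = 2.4239.
Hence α = 0.48×2.4239 = 1.16, β = 0.52×2.4239 = 1.26.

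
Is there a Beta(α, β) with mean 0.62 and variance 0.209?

For any Beta, Var(X) < E[X]·(1−E[X]).
Here μ(1−μ) = 0.62×0.38 = 0.2356, and 0.209 < 0.2356.

Yes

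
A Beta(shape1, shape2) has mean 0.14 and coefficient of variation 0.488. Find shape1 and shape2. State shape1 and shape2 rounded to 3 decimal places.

Var = (CV·μ)² = (0.488×0.14)² = 0.004668.
shape1+shape2 = μ(1−μ)/Var − 1 = 0.1204/0.004668 − 1 = 24.7947.
Thus shape1 = 0.14·24.7947 = 3.471 and shape2 = 0.86·24.7947 = 21.323.

shape1 = 3.471, shape2 = 21.323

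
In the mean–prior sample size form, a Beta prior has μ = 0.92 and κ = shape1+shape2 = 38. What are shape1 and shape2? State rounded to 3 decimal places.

shape1 = 34.960, shape2 = 3.040

Split κ in proportion μ : (1−μ): shape1 = 0.92·38 = 34.960, shape2 = 38 − 34.960 = 3.040.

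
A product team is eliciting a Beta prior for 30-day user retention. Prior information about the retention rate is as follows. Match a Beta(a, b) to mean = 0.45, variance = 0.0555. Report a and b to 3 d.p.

Write ν = a+b; then a = μν and Var = μ(1−μ)/(ν+1).
ν = μ(1−μ)/Var − 1 = 0.2475/0.0555 − 1 = 3.4595.
a = 0.45·3.4595 = 1.557, b = 0.55·3.4595 = 1.903.

a = 1.557, b = 1.903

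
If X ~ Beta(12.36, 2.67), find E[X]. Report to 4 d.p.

0.8224

The Beta mean is α/(α+β) = 12.36/(12.36+2.67) = 0.8224.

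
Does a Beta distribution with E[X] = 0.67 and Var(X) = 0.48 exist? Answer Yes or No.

No

For any Beta, Var(X) < E[X]·(1−E[X]).
Here μ(1−μ) = 0.67×0.33 = 0.2211, and 0.48 ≥ 0.2211.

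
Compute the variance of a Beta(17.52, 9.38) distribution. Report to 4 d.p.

μ = 17.52/26.90 = 0.651301; Var = μ(1−μ)/(α+β+1) = 0.2271080/27.90 = 0.0081.

0.0081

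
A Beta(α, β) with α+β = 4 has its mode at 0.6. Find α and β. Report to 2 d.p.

For α,β>1 the mode is (α−1)/(α+β−2), so α = mode·(κ−2)+1 = 0.6×2+1 = 2.20.
And β = (1−mode)·(κ−2)+1 = 0.4×2+1 = 1.80.

α = 2.20, β = 1.80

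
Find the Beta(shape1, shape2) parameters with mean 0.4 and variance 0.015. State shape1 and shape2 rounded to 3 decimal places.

shape1 = 6.000, shape2 = 9.000

By moment matching, shape1+shape2 = μ(1−μ)/σ² − 1 = (0.4·0.6)/0.015 − 1 = 16.0000 − 1 = 15.0000.
Since shape1/(shape1+shape2) = μ, shape1 = 0.4·15.0000 = 6.000 and shape2 = 0.6·15.0000 = 9.000.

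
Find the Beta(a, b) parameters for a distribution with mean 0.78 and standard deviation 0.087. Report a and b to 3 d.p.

Variance = 0.087² = 0.007569. The moment-matching identity a+b = μ(1−μ)/Var − 1 gives
a+b = 0.1716/0.007569 − 1 = 21.6714, so a = μ·21.6714 = 16.904 and b = (1−μ)·21.6714 = 4.768.

a = 16.904, b = 4.768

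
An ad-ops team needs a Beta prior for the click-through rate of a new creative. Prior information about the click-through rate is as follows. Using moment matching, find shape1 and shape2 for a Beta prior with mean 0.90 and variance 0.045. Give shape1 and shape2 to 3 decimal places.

Let s = shape1+shape2. The Beta variance is μ(1−μ)/(s+1).
So s+1 = μ(1−μ)/σ² = (0.90×0.10)/0.045 = 0.0900/0.045 = 2.0000, giving s = 1.0000.
Then shape1 = μs = 0.90×1.0000 = 0.900 and shape2 = (1−μ)s = 0.10×1.0000 = 0.100.

shape1 = 0.900, shape2 = 0.100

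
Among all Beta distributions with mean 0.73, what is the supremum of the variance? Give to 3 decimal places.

0.197

Var = μ(1−μ)/(α+β+1), which approaches μ(1−μ) as α+β → 0.
So the supremum is μ(1−μ) = 0.73×0.27 = 0.197.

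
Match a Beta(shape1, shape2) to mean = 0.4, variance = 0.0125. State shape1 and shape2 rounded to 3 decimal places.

shape1 = 7.280, shape2 = 10.920

By moment matching, shape1+shape2 = μ(1−μ)/σ² − 1 = (0.4·0.6)/0.0125 − 1 = 19.2000 − 1 = 18.2000.
Since shape1/(shape1+shape2) = μ, shape1 = 0.4·18.2000 = 7.280 and shape2 = 0.6·18.2000 = 10.920.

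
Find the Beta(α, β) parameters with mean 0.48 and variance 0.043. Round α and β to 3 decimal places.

Let s = α+β. The Beta variance is μ(1−μ)/(s+1).
So s+1 = μ(1−μ)/σ² = (0.48×0.52)/0.043 = 0.2496/0.043 = 5.8047, giving s = 4.8047.
Then α = μs = 0.48×4.8047 = 2.306 and β = (1−μ)s = 0.52×4.8047 = 2.498.

α = 2.306, β = 2.498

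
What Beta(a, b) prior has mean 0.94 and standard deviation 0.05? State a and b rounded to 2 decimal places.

a = 20.27, b = 1.29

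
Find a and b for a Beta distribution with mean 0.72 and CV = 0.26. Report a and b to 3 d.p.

σ = CV·μ = 0.26×0.72 = 0.18720, so σ² = 0.035044.
s+1 = μ(1−μ)/σ² = 0.2016/0.035044 = 5.7528, so s = a+b = 4.7528.
a = μs = 3.422, b = (1−μ)s = 1.331.

a = 3.422, b = 1.331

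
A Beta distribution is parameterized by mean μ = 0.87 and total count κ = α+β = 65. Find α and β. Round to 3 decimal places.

α = 56.550, β = 8.450

Split κ in proportion μ : (1−μ): α = 0.87·65 = 56.550, β = 65 − 56.550 = 8.450.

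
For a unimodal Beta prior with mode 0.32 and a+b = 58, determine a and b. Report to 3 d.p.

a = 18.920, b = 39.080

For a,b>1 the mode is (a−1)/(a+b−2), so a = mode·(κ−2)+1 = 0.32×56+1 = 18.920.
And b = (1−mode)·(κ−2)+1 = 0.68×56+1 = 39.080.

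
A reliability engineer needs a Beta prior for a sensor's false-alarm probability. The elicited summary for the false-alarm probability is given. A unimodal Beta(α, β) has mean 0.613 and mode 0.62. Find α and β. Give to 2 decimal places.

α = 21.02, β = 13.27

Let s = α+β. Mean gives α = μs = 0.613s; mode gives (α−1)/(s−2) = 0.62.
Substituting: 0.613s − 1 = 0.62(s−2) = 0.62s − 1.24, so -0.007s = -0.24 and s = 34.2857.
Then α = 0.613×34.2857 = 21.02 and β = s−α = 13.27.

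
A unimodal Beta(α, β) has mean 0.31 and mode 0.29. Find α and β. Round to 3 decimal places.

Let s = α+β. Mean gives α = μs = 0.31s; mode gives (α−1)/(s−2) = 0.29.
Substituting: 0.31s − 1 = 0.29(s−2) = 0.29s − 0.58, so 0.02s = 0.42 and s = 21.0000.
Then α = 0.31×21.0000 = 6.510 and β = s−α = 14.490.

α = 6.510, β = 14.490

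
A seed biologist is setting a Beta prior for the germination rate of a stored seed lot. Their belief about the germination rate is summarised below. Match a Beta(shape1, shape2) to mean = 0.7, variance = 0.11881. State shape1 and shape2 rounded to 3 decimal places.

By moment matching, shape1+shape2 = μ(1−μ)/σ² − 1 = (0.7·0.3)/0.11881 − 1 = 1.7675 − 1 = 0.7675.
Since shape1/(shape1+shape2) = μ, shape1 = 0.7·0.7675 = 0.537 and shape2 = 0.3·0.7675 = 0.230.

shape1 = 0.537, shape2 = 0.230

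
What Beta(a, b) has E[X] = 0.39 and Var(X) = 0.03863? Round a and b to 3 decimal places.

a = 2.012, b = 3.147

Let s = a+b. The Beta variance is μ(1−μ)/(s+1).
So s+1 = μ(1−μ)/σ² = (0.39×0.61)/0.03863 = 0.2379/0.03863 = 6.1584, giving s = 5.1584.
Then a = μs = 0.39×5.1584 = 2.012 and b = (1−μ)s = 0.61×5.1584 = 3.147.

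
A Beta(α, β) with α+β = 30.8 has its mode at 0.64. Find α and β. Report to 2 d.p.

For α,β>1 the mode is (α−1)/(α+β−2), so α = mode·(κ−2)+1 = 0.64×28.8+1 = 19.43.
And β = (1−mode)·(κ−2)+1 = 0.36×28.8+1 = 11.37.

α = 19.43, β = 11.37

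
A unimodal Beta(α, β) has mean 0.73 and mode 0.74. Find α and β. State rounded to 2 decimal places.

With s = α+β: μ = α/s and mode = (α−1)/(s−2). Eliminating α = μs,
μs − 1 = m(s−2) ⇒ s(μ−m) = 1−2m ⇒ s = -0.48/-0.01 = 48.0000.
So α = μs = 35.04, β = (1−μ)s = 12.96.

α = 35.04, β = 12.96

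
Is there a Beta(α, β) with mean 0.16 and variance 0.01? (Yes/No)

Yes

The Beta variance bound is σ² < μ(1−μ).
Here μ(1−μ) = 0.16×0.84 = 0.1344, and 0.01 < 0.1344.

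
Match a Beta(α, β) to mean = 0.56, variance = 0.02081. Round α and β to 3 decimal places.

α = 6.071, β = 4.770

By moment matching, α+β = μ(1−μ)/σ² − 1 = (0.56·0.44)/0.02081 − 1 = 11.8405 − 1 = 10.8405.
Since α/(α+β) = μ, α = 0.56·10.8405 = 6.071 and β = 0.44·10.8405 = 4.770.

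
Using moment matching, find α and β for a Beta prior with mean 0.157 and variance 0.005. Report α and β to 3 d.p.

α = 3.999, β = 21.471

By moment matching, α+β = μ(1−μ)/σ² − 1 = (0.157·0.843)/0.005 − 1 = 26.4702 − 1 = 25.4702.
Since α/(α+β) = μ, α = 0.157·25.4702 = 3.999 and β = 0.843·25.4702 = 21.471.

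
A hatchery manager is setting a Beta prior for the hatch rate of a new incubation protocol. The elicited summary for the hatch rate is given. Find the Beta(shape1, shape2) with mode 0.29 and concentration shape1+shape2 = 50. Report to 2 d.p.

shape1 = 14.92, shape2 = 35.08

For shape1,shape2>1 the mode is (shape1−1)/(shape1+shape2−2), so shape1 = mode·(κ−2)+1 = 0.29×48+1 = 14.92.
And shape2 = (1−mode)·(κ−2)+1 = 0.71×48+1 = 35.08.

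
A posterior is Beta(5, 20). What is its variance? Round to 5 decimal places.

0.00615

α+β = 25 and αβ = 100, so Var = αβ/[(α+β)²(α+β+1)] = 100/16250 = 0.00615.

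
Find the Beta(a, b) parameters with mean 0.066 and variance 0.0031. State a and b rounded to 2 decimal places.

By moment matching, a+b = μ(1−μ)/σ² − 1 = (0.066·0.934)/0.0031 − 1 = 19.8852 − 1 = 18.8852.
Since a/(a+b) = μ, a = 0.066·18.8852 = 1.25 and b = 0.934·18.8852 = 17.64.

a = 1.25, b = 17.64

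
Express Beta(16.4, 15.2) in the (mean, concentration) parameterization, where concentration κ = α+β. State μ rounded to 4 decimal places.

μ = 0.5190, κ = 31.6

κ = α+β = 16.4+15.2 = 31.6; μ = α/κ = 16.4/31.6 = 0.5190.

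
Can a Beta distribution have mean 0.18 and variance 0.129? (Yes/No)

Yes

For any Beta, Var(X) < E[X]·(1−E[X]).
Here μ(1−μ) = 0.18×0.82 = 0.1476, and 0.129 < 0.1476.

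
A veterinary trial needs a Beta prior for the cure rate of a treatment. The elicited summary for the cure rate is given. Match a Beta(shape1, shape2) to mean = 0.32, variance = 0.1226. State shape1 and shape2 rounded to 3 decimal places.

shape1 = 0.248, shape2 = 0.527

Let s = shape1+shape2. The Beta variance is μ(1−μ)/(s+1).
So s+1 = μ(1−μ)/σ² = (0.32×0.68)/0.1226 = 0.2176/0.1226 = 1.7749, giving s = 0.7749.
Then shape1 = μs = 0.32×0.7749 = 0.248 and shape2 = (1−μ)s = 0.68×0.7749 = 0.527.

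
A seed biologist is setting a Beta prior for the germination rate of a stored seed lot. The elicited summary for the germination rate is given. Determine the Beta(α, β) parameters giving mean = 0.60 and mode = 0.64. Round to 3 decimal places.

α = 4.200, β = 2.800

With s = α+β: μ = α/s and mode = (α−1)/(s−2). Eliminating α = μs,
μs − 1 = m(s−2) ⇒ s(μ−m) = 1−2m ⇒ s = -0.28/-0.04 = 7.0000.
So α = μs = 4.200, β = (1−μ)s = 2.800.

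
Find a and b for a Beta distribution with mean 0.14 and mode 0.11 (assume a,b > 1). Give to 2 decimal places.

a = 3.64, b = 22.36

With s = a+b: μ = a/s and mode = (a−1)/(s−2). Eliminating a = μs,
μs − 1 = m(s−2) ⇒ s(μ−m) = 1−2m ⇒ s = 0.78/0.03 = 26.0000.
So a = μs = 3.64, b = (1−μ)s = 22.36.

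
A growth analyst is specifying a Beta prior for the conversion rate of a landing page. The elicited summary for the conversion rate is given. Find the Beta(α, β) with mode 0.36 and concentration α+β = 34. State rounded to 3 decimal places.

α = 12.520, β = 21.480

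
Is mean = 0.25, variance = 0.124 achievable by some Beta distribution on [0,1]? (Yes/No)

For any Beta, Var(X) < E[X]·(1−E[X]).
Here μ(1−μ) = 0.25×0.75 = 0.1875, and 0.124 < 0.1875.

Yes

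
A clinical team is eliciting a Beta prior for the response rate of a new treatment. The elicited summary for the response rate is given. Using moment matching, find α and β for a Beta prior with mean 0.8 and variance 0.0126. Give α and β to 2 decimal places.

α = 9.36, β = 2.34

By moment matching, α+β = μ(1−μ)/σ² − 1 = (0.8·0.2)/0.0126 − 1 = 12.6984 − 1 = 11.6984.
Since α/(α+β) = μ, α = 0.8·11.6984 = 9.36 and β = 0.2·11.6984 = 2.34.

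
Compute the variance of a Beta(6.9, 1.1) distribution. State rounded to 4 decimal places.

μ = 6.9/8.0 = 0.862500; Var = μ(1−μ)/(α+β+1) = 0.1185937/9.0 = 0.0132.

0.0132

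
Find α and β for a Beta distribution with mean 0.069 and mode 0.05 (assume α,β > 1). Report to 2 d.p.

Let s = α+β. Mean gives α = μs = 0.069s; mode gives (α−1)/(s−2) = 0.05.
Substituting: 0.069s − 1 = 0.05(s−2) = 0.05s − 0.10, so 0.019s = 0.90 and s = 47.3684.
Then α = 0.069×47.3684 = 3.27 and β = s−α = 44.10.

α = 3.27, β = 44.10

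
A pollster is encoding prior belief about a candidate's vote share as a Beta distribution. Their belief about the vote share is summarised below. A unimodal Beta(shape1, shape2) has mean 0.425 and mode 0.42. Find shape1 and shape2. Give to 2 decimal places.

Let s = shape1+shape2. Mean gives shape1 = μs = 0.425s; mode gives (shape1−1)/(s−2) = 0.42.
Substituting: 0.425s − 1 = 0.42(s−2) = 0.42s − 0.84, so 0.005s = 0.16 and s = 32.0000.
Then shape1 = 0.425×32.0000 = 13.60 and shape2 = s−shape1 = 18.40.

shape1 = 13.60, shape2 = 18.40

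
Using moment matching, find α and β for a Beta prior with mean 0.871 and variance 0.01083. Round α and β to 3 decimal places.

Let s = α+β. The Beta variance is μ(1−μ)/(s+1).
So s+1 = μ(1−μ)/σ² = (0.871×0.129)/0.01083 = 0.112359/0.01083 = 10.3748, giving s = 9.3748.
Then α = μs = 0.871×9.3748 = 8.165 and β = (1−μ)s = 0.129×9.3748 = 1.209.

α = 8.165, β = 1.209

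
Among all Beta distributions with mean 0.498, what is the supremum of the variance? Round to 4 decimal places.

0.2500

Var = μ(1−μ)/(α+β+1), which approaches μ(1−μ) as α+β → 0.
So the supremum is μ(1−μ) = 0.498×0.502 = 0.2500.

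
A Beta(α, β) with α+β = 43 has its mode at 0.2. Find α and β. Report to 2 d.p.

α = 9.20, β = 33.80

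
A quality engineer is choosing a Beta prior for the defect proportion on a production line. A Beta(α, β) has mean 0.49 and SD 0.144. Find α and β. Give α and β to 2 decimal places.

σ² = 0.144² = 0.020736.
With s = α+β, Var = μ(1−μ)/(s+1), so s+1 = (0.49×0.51)/0.020736 = 12.0515 and s = 11.0515.
α = μs = 5.42, β = (1−μ)s = 5.64.

α = 5.42, β = 5.64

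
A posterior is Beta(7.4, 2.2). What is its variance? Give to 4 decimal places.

Var = αβ/[(α+β)²(α+β+1)] = (7.4×2.2)/(9.6²×10.6) = 16.28/976.896 = 0.0167.

0.0167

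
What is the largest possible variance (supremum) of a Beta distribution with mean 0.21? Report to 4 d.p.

For fixed mean μ the Beta variance is μ(1−μ)/(α+β+1), increasing as α+β decreases.
Its least upper bound (not attained) is μ(1−μ) = 0.21·0.79 = 0.1659.

0.1659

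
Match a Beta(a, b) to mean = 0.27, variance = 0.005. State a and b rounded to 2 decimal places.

a = 10.37, b = 28.05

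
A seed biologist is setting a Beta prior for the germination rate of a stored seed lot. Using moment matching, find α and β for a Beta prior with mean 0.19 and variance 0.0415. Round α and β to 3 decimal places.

α = 0.515, β = 2.194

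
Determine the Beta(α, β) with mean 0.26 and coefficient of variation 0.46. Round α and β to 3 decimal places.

σ = CV·μ = 0.46×0.26 = 0.11960, so σ² = 0.014304.
s+1 = μ(1−μ)/σ² = 0.1924/0.014304 = 13.4506, so s = α+β = 12.4506.
α = μs = 3.237, β = (1−μ)s = 9.213.

α = 3.237, β = 9.213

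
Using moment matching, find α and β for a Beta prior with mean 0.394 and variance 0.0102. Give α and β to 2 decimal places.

α = 8.83, β = 13.58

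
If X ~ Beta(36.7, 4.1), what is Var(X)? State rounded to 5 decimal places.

0.00216

μ = 36.7/40.8 = 0.899510; Var = μ(1−μ)/(α+β+1) = 0.0903919/41.8 = 0.00216.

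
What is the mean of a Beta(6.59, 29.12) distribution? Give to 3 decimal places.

0.185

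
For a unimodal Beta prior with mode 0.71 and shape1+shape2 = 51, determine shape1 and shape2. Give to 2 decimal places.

Mode = (shape1−1)/(κ−2) with κ = shape1+shape2, so shape1−1 = 0.71·49 = 34.79.
shape1 = 35.79; shape2 = κ − shape1 = 15.21.

shape1 = 35.79, shape2 = 15.21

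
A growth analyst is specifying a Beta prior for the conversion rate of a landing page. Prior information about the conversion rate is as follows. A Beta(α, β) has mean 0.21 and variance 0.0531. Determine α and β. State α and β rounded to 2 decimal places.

α = 0.45, β = 1.68

Write ν = α+β; then α = μν and Var = μ(1−μ)/(ν+1).
ν = μ(1−μ)/Var − 1 = 0.1659/0.0531 − 1 = 2.1243.
α = 0.21·2.1243 = 0.45, β = 0.79·2.1243 = 1.68.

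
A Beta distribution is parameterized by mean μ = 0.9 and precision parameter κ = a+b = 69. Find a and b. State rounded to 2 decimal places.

Split κ in proportion μ : (1−μ): a = 0.9·69 = 62.10, b = 69 − 62.10 = 6.90.

a = 62.10, b = 6.90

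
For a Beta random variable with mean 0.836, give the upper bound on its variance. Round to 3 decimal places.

For fixed mean μ the Beta variance is μ(1−μ)/(α+β+1), increasing as α+β decreases.
Its least upper bound (not attained) is μ(1−μ) = 0.836·0.164 = 0.137.

0.137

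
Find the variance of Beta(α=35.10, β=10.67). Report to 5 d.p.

0.00382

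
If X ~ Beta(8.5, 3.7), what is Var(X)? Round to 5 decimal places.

Var = αβ/[(α+β)²(α+β+1)] = (8.5×3.7)/(12.2²×13.2) = 31.45/1964.688 = 0.01601.

0.01601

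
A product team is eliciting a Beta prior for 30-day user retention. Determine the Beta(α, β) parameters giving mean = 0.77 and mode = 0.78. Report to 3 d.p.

α = 43.120, β = 12.880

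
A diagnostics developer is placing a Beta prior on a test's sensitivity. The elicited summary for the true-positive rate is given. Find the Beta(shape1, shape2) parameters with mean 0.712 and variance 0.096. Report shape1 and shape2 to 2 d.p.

Write ν = shape1+shape2; then shape1 = μν and Var = μ(1−μ)/(ν+1).
ν = μ(1−μ)/Var − 1 = 0.205056/0.096 − 1 = 1.1360.
shape1 = 0.712·1.1360 = 0.81, shape2 = 0.288·1.1360 = 0.33.

shape1 = 0.81, shape2 = 0.33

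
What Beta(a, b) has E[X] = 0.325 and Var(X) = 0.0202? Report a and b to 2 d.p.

By moment matching, a+b = μ(1−μ)/σ² − 1 = (0.325·0.675)/0.0202 − 1 = 10.8601 − 1 = 9.8601.
Since a/(a+b) = μ, a = 0.325·9.8601 = 3.20 and b = 0.675·9.8601 = 6.66.

a = 3.20, b = 6.66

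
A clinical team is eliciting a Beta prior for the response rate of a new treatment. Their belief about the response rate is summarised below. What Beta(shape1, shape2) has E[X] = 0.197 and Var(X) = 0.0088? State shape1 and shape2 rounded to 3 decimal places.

By moment matching, shape1+shape2 = μ(1−μ)/σ² − 1 = (0.197·0.803)/0.0088 − 1 = 17.9763 − 1 = 16.9763.
Since shape1/(shape1+shape2) = μ, shape1 = 0.197·16.9763 = 3.344 and shape2 = 0.803·16.9763 = 13.632.

shape1 = 3.344, shape2 = 13.632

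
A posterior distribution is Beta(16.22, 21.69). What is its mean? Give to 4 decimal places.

0.4279

The Beta mean is α/(α+β) = 16.22/(16.22+21.69) = 0.4279.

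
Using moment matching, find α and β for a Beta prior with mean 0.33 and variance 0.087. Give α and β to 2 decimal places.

Write ν = α+β; then α = μν and Var = μ(1−μ)/(ν+1).
ν = μ(1−μ)/Var − 1 = 0.2211/0.087 − 1 = 1.5414.
α = 0.33·1.5414 = 0.51, β = 0.67·1.5414 = 1.03.

α = 0.51, β = 1.03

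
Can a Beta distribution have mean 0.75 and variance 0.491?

For any Beta, Var(X) < E[X]·(1−E[X]).
Here μ(1−μ) = 0.75×0.25 = 0.1875, and 0.491 ≥ 0.1875.

No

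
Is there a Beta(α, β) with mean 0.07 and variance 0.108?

The Beta variance bound is σ² < μ(1−μ).
Here μ(1−μ) = 0.07×0.93 = 0.0651, and 0.108 ≥ 0.0651.

No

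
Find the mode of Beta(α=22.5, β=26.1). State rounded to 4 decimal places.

0.4614

With α,β > 1, mode = (α−1)/(α+β−2) = 21.5/46.6 = 0.4614.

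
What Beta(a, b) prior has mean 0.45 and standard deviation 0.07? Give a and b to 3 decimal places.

a = 22.280, b = 27.231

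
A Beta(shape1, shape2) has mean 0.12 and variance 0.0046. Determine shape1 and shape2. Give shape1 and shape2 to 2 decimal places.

shape1 = 2.63, shape2 = 19.32

Write ν = shape1+shape2; then shape1 = μν and Var = μ(1−μ)/(ν+1).
ν = μ(1−μ)/Var − 1 = 0.1056/0.0046 − 1 = 21.9565.
shape1 = 0.12·21.9565 = 2.63, shape2 = 0.88·21.9565 = 19.32.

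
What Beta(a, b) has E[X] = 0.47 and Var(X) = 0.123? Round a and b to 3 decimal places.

Let s = a+b. The Beta variance is μ(1−μ)/(s+1).
So s+1 = μ(1−μ)/σ² = (0.47×0.53)/0.123 = 0.2491/0.123 = 2.0252, giving s = 1.0252.
Then a = μs = 0.47×1.0252 = 0.482 and b = (1−μ)s = 0.53×1.0252 = 0.543.

a = 0.482, b = 0.543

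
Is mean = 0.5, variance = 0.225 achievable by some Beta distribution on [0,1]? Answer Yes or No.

Yes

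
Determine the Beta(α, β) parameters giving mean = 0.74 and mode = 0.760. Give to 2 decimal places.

α = 19.24, β = 6.76

With s = α+β: μ = α/s and mode = (α−1)/(s−2). Eliminating α = μs,
μs − 1 = m(s−2) ⇒ s(μ−m) = 1−2m ⇒ s = -0.520/-0.020 = 26.0000.
So α = μs = 19.24, β = (1−μ)s = 6.76.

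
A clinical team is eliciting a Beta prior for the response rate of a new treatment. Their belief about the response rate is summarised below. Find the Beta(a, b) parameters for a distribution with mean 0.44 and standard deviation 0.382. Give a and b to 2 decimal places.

Variance = 0.382² = 0.145924. The moment-matching identity a+b = μ(1−μ)/Var − 1 gives
a+b = 0.2464/0.145924 − 1 = 0.6886, so a = μ·0.6886 = 0.30 and b = (1−μ)·0.6886 = 0.39.

a = 0.30, b = 0.39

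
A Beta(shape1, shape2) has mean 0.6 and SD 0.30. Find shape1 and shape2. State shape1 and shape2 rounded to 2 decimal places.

shape1 = 1.00, shape2 = 0.67

Variance = 0.30² = 0.0900. The moment-matching identity shape1+shape2 = μ(1−μ)/Var − 1 gives
shape1+shape2 = 0.24/0.0900 − 1 = 1.6667, so shape1 = μ·1.6667 = 1.00 and shape2 = (1−μ)·1.6667 = 0.67.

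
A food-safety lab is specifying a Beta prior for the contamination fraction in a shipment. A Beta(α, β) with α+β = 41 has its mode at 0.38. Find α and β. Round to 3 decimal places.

α = 15.820, β = 25.180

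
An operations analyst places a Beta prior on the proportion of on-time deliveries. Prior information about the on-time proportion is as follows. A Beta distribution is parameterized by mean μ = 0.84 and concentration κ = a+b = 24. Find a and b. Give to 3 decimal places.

Split κ in proportion μ : (1−μ): a = 0.84·24 = 20.160, b = 24 − 20.160 = 3.840.

a = 20.160, b = 3.840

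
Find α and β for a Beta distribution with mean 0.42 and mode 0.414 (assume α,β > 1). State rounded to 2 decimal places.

α = 12.04, β = 16.63

Let s = α+β. Mean gives α = μs = 0.42s; mode gives (α−1)/(s−2) = 0.414.
Substituting: 0.42s − 1 = 0.414(s−2) = 0.414s − 0.828, so 0.006s = 0.172 and s = 28.6667.
Then α = 0.42×28.6667 = 12.04 and β = s−α = 16.63.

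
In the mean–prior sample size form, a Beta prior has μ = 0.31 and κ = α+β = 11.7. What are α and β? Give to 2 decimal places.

Split κ in proportion μ : (1−μ): α = 0.31·11.7 = 3.63, β = 11.7 − 3.63 = 8.07.

α = 3.63, β = 8.07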